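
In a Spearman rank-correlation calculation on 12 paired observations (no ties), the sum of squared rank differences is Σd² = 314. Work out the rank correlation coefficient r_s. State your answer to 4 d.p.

ρ = 1 − 6Σd² / [n(n²−1)] = 1 − 6×314 / (12×143)
  = 1 − 1884/1716 = 1 − 1.09790 ≈ -0.0979

-0.0979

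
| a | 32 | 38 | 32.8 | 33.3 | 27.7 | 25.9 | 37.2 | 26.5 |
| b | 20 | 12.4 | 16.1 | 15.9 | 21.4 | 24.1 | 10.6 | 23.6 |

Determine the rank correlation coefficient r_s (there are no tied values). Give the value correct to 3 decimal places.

-0.976

Rank a: 4, 8, 5, 6, 3, 1, 7, 2
Rank b: 5, 2, 4, 3, 6, 8, 1, 7
d = rank(a) − rank(b): -1, 6, 1, 3, -3, -7, 6, -5; Σd² = 166
ρ = 1 − 6Σd² / [n(n²−1)] = 1 − 6×166 / (8×63) = 1 − 996/504 ≈ -0.976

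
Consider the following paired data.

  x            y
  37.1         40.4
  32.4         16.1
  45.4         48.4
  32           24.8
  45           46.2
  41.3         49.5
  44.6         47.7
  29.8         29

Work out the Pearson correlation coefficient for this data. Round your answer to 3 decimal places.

n = 8, Σx = 307.6, Σy = 302.1, Σx² = 12119.22, Σy² = 12549.95, Σxy = 12126.41
nΣxy − ΣxΣy = 97011.28 − 92925.96 = 4085.32
nΣx² − (Σx)² = 96953.76 − 94617.76 = 2336; nΣy² − (Σy)² = 100399.6 − 91264.41 = 9135.19
r = 4085.32 / √(2336 × 9135.19) = 4085.32 / 4619.5026 ≈ 0.884

0.884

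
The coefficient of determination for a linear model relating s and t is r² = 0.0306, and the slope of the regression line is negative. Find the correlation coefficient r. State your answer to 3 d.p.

|r| = √0.0306 = 0.175
The association is negative, so r = −0.175.

-0.175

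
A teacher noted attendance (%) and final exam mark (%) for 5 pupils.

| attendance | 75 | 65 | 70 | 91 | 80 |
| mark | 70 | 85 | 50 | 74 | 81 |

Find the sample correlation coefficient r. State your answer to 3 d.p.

0.105

n = 5, Σx = 381, Σy = 360, Σx² = 29431, Σy² = 26662, Σxy = 27489
nΣxy − ΣxΣy = 137445 − 137160 = 285
nΣx² − (Σx)² = 147155 − 145161 = 1994; nΣy² − (Σy)² = 133310 − 129600 = 3710
r = 285 / √(1994 × 3710) = 285 / 2719.8787 ≈ 0.105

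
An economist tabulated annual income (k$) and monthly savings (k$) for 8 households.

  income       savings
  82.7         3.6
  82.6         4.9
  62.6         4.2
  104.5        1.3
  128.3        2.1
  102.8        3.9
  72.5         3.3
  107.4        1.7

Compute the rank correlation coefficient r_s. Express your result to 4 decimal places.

-0.6905

Rank income: 4, 3, 1, 6, 8, 5, 2, 7
Rank savings: 5, 8, 7, 1, 3, 6, 4, 2
d = rank(income) − rank(savings): -1, -5, -6, 5, 5, -1, -2, 5; Σd² = 142
ρ = 1 − 6Σd² / [n(n²−1)] = 1 − 6×142 / (8×63) = 1 − 852/504 ≈ -0.6905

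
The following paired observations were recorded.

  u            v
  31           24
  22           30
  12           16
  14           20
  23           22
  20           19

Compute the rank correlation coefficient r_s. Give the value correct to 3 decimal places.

0.771

Rank u: 6, 4, 1, 2, 5, 3
Rank v: 5, 6, 1, 3, 4, 2
d = rank(u) − rank(v): 1, -2, 0, -1, 1, 1; Σd² = 8
ρ = 1 − 6Σd² / [n(n²−1)] = 1 − 6×8 / (6×35) = 1 − 48/210 ≈ 0.771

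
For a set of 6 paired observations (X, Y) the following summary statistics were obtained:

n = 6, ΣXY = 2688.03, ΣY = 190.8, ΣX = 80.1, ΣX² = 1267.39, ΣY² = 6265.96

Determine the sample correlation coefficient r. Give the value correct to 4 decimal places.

r = (nΣXY − ΣXΣY) / √[(nΣX² − (ΣX)²)(nΣY² − (ΣY)²)]
Numerator: 6×2688.03 − 80.1×190.8 = 845.1
Denominator: √[(7604.34 − 6416.01)(37595.76 − 36404.64)] = √[1188.33 × 1191.12] = 1189.7242
r = 845.1 / 1189.7242 ≈ 0.7103

0.7103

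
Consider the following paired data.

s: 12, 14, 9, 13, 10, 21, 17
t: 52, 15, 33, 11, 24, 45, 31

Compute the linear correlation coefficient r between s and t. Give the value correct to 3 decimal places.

0.248

n = 7, Σs = 96, Σt = 211, Σs² = 1420, Σt² = 7701, Σst = 2986
nΣst − ΣsΣt = 20902 − 20256 = 646
nΣs² − (Σs)² = 9940 − 9216 = 724; nΣt² − (Σt)² = 53907 − 44521 = 9386
r = 646 / √(724 × 9386) = 646 / 2606.8111 ≈ 0.248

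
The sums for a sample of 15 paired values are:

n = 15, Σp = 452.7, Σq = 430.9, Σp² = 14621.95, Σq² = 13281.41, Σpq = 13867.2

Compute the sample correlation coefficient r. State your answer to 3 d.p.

0.927

r = (nΣpq − ΣpΣq) / √[(nΣp² − (Σp)²)(nΣq² − (Σq)²)]
Numerator: 15×13867.2 − 452.7×430.9 = 12939.57
Denominator: √[(219329.25 − 204937.29)(199221.15 − 185674.81)] = √[14391.96 × 13546.34] = 13962.7499
r = 12939.57 / 13962.7499 ≈ 0.927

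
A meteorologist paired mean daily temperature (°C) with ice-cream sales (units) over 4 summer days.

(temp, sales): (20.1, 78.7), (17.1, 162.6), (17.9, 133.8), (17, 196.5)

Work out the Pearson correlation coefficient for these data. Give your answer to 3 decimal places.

-0.952

n = 4, Σx = 72.1, Σy = 571.6, Σx² = 1305.83, Σy² = 89147.14, Σxy = 10097.85
nΣxy − ΣxΣy = 40391.4 − 41212.36 = -820.96
nΣx² − (Σx)² = 5223.32 − 5198.41 = 24.91; nΣy² − (Σy)² = 356588.56 − 326726.56 = 29862
r = -820.96 / √(24.91 × 29862) = -820.96 / 862.4746 ≈ -0.952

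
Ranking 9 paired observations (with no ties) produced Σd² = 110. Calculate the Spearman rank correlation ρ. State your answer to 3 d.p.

ρ = 1 − 6Σd² / [n(n²−1)] = 1 − 6×110 / (9×80)
  = 1 − 660/720 = 1 − 0.9167 ≈ 0.083

0.083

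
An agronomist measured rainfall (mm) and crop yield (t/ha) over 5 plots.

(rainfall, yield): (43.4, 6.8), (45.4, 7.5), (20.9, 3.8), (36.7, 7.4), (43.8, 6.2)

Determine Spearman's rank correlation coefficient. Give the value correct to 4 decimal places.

0.6000

Rank rainfall: 3, 5, 1, 2, 4
Rank yield: 3, 5, 1, 4, 2
d = rank(rainfall) − rank(yield): 0, 0, 0, -2, 2; Σd² = 8
ρ = 1 − 6Σd² / [n(n²−1)] = 1 − 6×8 / (5×24) = 1 − 48/120 ≈ 0.6000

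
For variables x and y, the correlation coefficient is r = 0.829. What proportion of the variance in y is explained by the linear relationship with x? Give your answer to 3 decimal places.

r² = (0.829)² = 0.687

0.687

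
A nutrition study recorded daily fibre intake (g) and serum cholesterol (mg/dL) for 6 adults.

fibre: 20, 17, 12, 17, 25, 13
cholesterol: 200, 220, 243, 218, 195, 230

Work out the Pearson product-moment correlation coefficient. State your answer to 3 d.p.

-0.956

n = 6, Σx = 104, Σy = 1306, Σx² = 1916, Σy² = 285898, Σxy = 22227
nΣxy − ΣxΣy = 133362 − 135824 = -2462
nΣx² − (Σx)² = 11496 − 10816 = 680; nΣy² − (Σy)² = 1715388 − 1705636 = 9752
r = -2462 / √(680 × 9752) = -2462 / 2575.1427 ≈ -0.956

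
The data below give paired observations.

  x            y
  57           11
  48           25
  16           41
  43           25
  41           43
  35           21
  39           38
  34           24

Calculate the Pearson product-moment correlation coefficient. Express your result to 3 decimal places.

n = 8, Σx = 313, Σy = 228, Σx² = 13241, Σy² = 7362, Σxy = 8354
nΣxy − ΣxΣy = 66832 − 71364 = -4532
nΣx² − (Σx)² = 105928 − 97969 = 7959; nΣy² − (Σy)² = 58896 − 51984 = 6912
r = -4532 / √(7959 × 6912) = -4532 / 7417.0485 ≈ -0.611

-0.611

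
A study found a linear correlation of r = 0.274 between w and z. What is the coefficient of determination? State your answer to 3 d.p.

r² = (0.274)² = 0.075

0.075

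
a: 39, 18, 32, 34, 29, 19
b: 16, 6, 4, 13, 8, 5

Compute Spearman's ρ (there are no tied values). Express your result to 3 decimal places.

0.600

Rank a: 6, 1, 4, 5, 3, 2
Rank b: 6, 3, 1, 5, 4, 2
d = rank(a) − rank(b): 0, -2, 3, 0, -1, 0; Σd² = 14
ρ = 1 − 6Σd² / [n(n²−1)] = 1 − 6×14 / (6×35) = 1 − 84/210 ≈ 0.600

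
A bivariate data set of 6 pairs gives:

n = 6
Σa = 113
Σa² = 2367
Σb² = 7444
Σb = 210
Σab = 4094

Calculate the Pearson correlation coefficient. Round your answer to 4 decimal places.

0.9277

r = (nΣab − ΣaΣb) / √[(nΣa² − (Σa)²)(nΣb² − (Σb)²)]
Numerator: 6×4094 − 113×210 = 834
Denominator: √[(14202 − 12769)(44664 − 44100)] = √[1433 × 564] = 899.0061
r = 834 / 899.0061 ≈ 0.9277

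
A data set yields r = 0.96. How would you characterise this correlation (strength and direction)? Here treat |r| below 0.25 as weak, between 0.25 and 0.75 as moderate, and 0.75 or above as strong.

strong positive

r = 0.96 > 0 so the relationship is positive.
|r| = 0.96, which falls in the strong range.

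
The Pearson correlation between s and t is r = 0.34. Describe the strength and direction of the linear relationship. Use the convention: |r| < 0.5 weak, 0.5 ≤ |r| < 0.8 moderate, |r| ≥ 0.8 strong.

r = 0.34 > 0 so the relationship is positive.
|r| = 0.34, which falls in the weak range.

weak positive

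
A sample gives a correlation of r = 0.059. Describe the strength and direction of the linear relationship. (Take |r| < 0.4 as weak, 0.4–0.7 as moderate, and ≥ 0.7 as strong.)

weak positive

r = 0.059 > 0 so the relationship is positive.
|r| = 0.059, which falls in the weak range.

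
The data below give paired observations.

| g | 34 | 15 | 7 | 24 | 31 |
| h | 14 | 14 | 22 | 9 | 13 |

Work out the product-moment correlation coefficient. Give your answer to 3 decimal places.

n = 5, Σg = 111, Σh = 72, Σg² = 2967, Σh² = 1126, Σgh = 1459
nΣgh − ΣgΣh = 7295 − 7992 = -697
nΣg² − (Σg)² = 14835 − 12321 = 2514; nΣh² − (Σh)² = 5630 − 5184 = 446
r = -697 / √(2514 × 446) = -697 / 1058.8881 ≈ -0.658

-0.658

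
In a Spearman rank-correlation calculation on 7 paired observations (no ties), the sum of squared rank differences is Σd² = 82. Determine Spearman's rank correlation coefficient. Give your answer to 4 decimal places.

ρ = 1 − 6Σd² / [n(n²−1)] = 1 − 6×82 / (7×48)
  = 1 − 492/336 = 1 − 1.46429 ≈ -0.4643

-0.4643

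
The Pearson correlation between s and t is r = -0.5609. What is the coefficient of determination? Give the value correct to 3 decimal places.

0.315

r² = (-0.5609)² = 0.315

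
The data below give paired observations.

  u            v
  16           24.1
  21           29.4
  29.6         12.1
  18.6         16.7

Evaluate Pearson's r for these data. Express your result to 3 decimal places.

n = 4, Σu = 85.2, Σv = 82.3, Σu² = 1919.12, Σv² = 1870.47, Σuv = 1671.78
nΣuv − ΣuΣv = 6687.12 − 7011.96 = -324.84
nΣu² − (Σu)² = 7676.48 − 7259.04 = 417.44; nΣv² − (Σv)² = 7481.88 − 6773.29 = 708.59
r = -324.84 / √(417.44 × 708.59) = -324.84 / 543.8693 ≈ -0.597

-0.597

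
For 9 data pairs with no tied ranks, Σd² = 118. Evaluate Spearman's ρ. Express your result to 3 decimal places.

0.017

ρ = 1 − 6Σd² / [n(n²−1)] = 1 − 6×118 / (9×80)
  = 1 − 708/720 = 1 − 0.9833 ≈ 0.017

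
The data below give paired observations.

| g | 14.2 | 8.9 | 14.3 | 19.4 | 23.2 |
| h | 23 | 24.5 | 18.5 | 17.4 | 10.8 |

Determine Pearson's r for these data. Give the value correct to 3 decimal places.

-0.931

n = 5, Σg = 80, Σh = 94.2, Σg² = 1399.94, Σh² = 1890.9, Σgh = 1397.32
nΣgh − ΣgΣh = 6986.6 − 7536 = -549.4
nΣg² − (Σg)² = 6999.7 − 6400 = 599.7; nΣh² − (Σh)² = 9454.5 − 8873.64 = 580.86
r = -549.4 / √(599.7 × 580.86) = -549.4 / 590.2048 ≈ -0.931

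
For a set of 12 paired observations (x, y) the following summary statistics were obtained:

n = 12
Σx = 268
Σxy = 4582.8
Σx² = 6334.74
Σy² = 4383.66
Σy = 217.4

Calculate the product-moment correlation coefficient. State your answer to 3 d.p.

-0.691

r = (nΣxy − ΣxΣy) / √[(nΣx² − (Σx)²)(nΣy² − (Σy)²)]
Numerator: 12×4582.8 − 268×217.4 = -3269.6
Denominator: √[(76016.88 − 71824)(52603.92 − 47262.76)] = √[4192.88 × 5341.16] = 4732.3190
r = -3269.6 / 4732.3190 ≈ -0.691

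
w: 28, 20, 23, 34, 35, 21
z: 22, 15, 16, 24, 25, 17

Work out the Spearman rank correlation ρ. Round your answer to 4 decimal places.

Rank w: 4, 1, 3, 5, 6, 2
Rank z: 4, 1, 2, 5, 6, 3
d = rank(w) − rank(z): 0, 0, 1, 0, 0, -1; Σd² = 2
ρ = 1 − 6Σd² / [n(n²−1)] = 1 − 6×2 / (6×35) = 1 − 12/210 ≈ 0.9429

0.9429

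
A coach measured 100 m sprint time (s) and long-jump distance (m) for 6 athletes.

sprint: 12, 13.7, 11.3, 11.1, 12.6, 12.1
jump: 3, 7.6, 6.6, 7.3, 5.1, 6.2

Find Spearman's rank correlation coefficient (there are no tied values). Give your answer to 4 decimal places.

Rank sprint: 3, 6, 2, 1, 5, 4
Rank jump: 1, 6, 4, 5, 2, 3
d = rank(sprint) − rank(jump): 2, 0, -2, -4, 3, 1; Σd² = 34
ρ = 1 − 6Σd² / [n(n²−1)] = 1 − 6×34 / (6×35) = 1 − 204/210 ≈ 0.0286

0.0286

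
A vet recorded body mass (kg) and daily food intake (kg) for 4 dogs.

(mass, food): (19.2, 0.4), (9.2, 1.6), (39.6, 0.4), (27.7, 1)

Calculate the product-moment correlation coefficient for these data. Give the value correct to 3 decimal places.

-0.693

n = 4, Σx = 95.7, Σy = 3.4, Σx² = 2788.73, Σy² = 3.88, Σxy = 65.94
nΣxy − ΣxΣy = 263.76 − 325.38 = -61.62
nΣx² − (Σx)² = 11154.92 − 9158.49 = 1996.43; nΣy² − (Σy)² = 15.52 − 11.56 = 3.96
r = -61.62 / √(1996.43 × 3.96) = -61.62 / 88.9149 ≈ -0.693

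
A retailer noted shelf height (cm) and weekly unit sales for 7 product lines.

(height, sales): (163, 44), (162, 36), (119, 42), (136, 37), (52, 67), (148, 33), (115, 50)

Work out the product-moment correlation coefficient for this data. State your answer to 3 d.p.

-0.883

n = 7, Σx = 895, Σy = 309, Σx² = 123303, Σy² = 14443, Σxy = 37152
nΣxy − ΣxΣy = 260064 − 276555 = -16491
nΣx² − (Σx)² = 863121 − 801025 = 62096; nΣy² − (Σy)² = 101101 − 95481 = 5620
r = -16491 / √(62096 × 5620) = -16491 / 18680.9935 ≈ -0.883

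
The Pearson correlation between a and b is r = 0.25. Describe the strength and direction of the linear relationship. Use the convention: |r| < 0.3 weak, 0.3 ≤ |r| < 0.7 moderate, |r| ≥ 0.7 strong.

r = 0.25 > 0 so the relationship is positive.
|r| = 0.25, which falls in the weak range.

weak positive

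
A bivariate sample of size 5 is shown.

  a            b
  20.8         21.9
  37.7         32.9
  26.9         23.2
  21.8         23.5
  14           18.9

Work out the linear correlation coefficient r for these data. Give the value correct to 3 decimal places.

n = 5, Σa = 121.2, Σb = 120.4, Σa² = 3248.78, Σb² = 3009.72, Σab = 3096.83
nΣab − ΣaΣb = 15484.15 − 14592.48 = 891.67
nΣa² − (Σa)² = 16243.9 − 14689.44 = 1554.46; nΣb² − (Σb)² = 15048.6 − 14496.16 = 552.44
r = 891.67 / √(1554.46 × 552.44) = 891.67 / 926.6854 ≈ 0.962

0.962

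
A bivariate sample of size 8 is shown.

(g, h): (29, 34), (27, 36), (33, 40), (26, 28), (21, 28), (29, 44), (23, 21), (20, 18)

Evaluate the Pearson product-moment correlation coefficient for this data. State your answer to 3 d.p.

n = 8, Σg = 208, Σh = 249, Σg² = 5546, Σh² = 8321, Σgh = 6713
nΣgh − ΣgΣh = 53704 − 51792 = 1912
nΣg² − (Σg)² = 44368 − 43264 = 1104; nΣh² − (Σh)² = 66568 − 62001 = 4567
r = 1912 / √(1104 × 4567) = 1912 / 2245.4327 ≈ 0.852

0.852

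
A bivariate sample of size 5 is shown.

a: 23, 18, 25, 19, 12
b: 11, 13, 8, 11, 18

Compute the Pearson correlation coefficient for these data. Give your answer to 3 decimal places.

-0.959

n = 5, Σa = 97, Σb = 61, Σa² = 1983, Σb² = 799, Σab = 1112
nΣab − ΣaΣb = 5560 − 5917 = -357
nΣa² − (Σa)² = 9915 − 9409 = 506; nΣb² − (Σb)² = 3995 − 3721 = 274
r = -357 / √(506 × 274) = -357 / 372.3493 ≈ -0.959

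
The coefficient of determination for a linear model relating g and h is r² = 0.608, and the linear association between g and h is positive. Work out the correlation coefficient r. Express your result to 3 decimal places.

0.780

|r| = √0.608 = 0.780
The association is positive, so r = 0.780.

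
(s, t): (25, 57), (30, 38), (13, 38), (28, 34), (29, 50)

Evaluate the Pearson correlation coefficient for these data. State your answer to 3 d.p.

0.133

n = 5, Σs = 125, Σt = 217, Σs² = 3319, Σt² = 9793, Σst = 5461
nΣst − ΣsΣt = 27305 − 27125 = 180
nΣs² − (Σs)² = 16595 − 15625 = 970; nΣt² − (Σt)² = 48965 − 47089 = 1876
r = 180 / √(970 × 1876) = 180 / 1348.9700 ≈ 0.133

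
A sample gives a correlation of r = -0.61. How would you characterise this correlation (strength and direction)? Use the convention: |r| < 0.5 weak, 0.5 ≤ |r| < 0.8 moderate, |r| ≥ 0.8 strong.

moderate negative

r = -0.61 < 0 so the relationship is negative.
|r| = 0.61, which falls in the moderate range.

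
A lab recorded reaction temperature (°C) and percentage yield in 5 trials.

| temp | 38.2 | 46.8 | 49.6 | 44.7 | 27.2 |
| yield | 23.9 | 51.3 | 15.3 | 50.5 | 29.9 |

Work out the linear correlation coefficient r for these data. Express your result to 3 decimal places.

0.148

n = 5, Σx = 206.5, Σy = 170.9, Σx² = 8847.57, Σy² = 6881.25, Σxy = 7143.33
nΣxy − ΣxΣy = 35716.65 − 35290.85 = 425.8
nΣx² − (Σx)² = 44237.85 − 42642.25 = 1595.6; nΣy² − (Σy)² = 34406.25 − 29206.81 = 5199.44
r = 425.8 / √(1595.6 × 5199.44) = 425.8 / 2880.3171 ≈ 0.148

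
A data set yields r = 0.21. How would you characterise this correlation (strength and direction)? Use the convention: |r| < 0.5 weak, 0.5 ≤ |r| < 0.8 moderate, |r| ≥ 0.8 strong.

r = 0.21 > 0 so the relationship is positive.
|r| = 0.21, which falls in the weak range.

weak positive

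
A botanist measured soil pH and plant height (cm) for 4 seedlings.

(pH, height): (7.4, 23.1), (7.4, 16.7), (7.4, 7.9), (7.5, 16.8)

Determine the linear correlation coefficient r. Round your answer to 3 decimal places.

0.072

n = 4, Σx = 29.7, Σy = 64.5, Σx² = 220.53, Σy² = 1157.15, Σxy = 478.98
nΣxy − ΣxΣy = 1915.92 − 1915.65 = 0.27
nΣx² − (Σx)² = 882.12 − 882.09 = 0.03; nΣy² − (Σy)² = 4628.6 − 4160.25 = 468.35
r = 0.27 / √(0.03 × 468.35) = 0.27 / 3.7484 ≈ 0.072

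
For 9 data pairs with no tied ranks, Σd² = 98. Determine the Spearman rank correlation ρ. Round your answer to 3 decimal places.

ρ = 1 − 6Σd² / [n(n²−1)] = 1 − 6×98 / (9×80)
  = 1 − 588/720 = 1 − 0.8167 ≈ 0.183

0.183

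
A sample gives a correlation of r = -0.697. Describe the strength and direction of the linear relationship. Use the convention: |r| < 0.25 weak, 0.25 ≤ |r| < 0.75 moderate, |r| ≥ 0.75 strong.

moderate negative

r = -0.697 < 0 so the relationship is negative.
|r| = 0.697, which falls in the moderate range.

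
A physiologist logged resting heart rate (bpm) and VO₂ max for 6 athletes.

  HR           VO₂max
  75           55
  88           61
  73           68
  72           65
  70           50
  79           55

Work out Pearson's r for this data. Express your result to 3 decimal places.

0.085

n = 6, Σx = 457, Σy = 354, Σx² = 35023, Σy² = 21120, Σxy = 26982
nΣxy − ΣxΣy = 161892 − 161778 = 114
nΣx² − (Σx)² = 210138 − 208849 = 1289; nΣy² − (Σy)² = 126720 − 125316 = 1404
r = 114 / √(1289 × 1404) = 114 / 1345.2717 ≈ 0.085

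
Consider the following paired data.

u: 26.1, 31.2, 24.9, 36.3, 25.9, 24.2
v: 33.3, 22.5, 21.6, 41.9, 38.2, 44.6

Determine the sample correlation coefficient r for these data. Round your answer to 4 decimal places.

0.0851

n = 6, Σu = 168.6, Σv = 202.1, Σu² = 4848.8, Σv² = 7285.71, Σuv = 5698.64
nΣuv − ΣuΣv = 34191.84 − 34074.06 = 117.78
nΣu² − (Σu)² = 29092.8 − 28425.96 = 666.84; nΣv² − (Σv)² = 43714.26 − 40844.41 = 2869.85
r = 117.78 / √(666.84 × 2869.85) = 117.78 / 1383.3766 ≈ 0.0851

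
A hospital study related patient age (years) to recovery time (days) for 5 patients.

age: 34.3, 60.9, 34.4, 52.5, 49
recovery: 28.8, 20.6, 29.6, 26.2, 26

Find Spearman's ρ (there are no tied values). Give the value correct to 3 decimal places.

-0.800

Rank age: 1, 5, 2, 4, 3
Rank recovery: 4, 1, 5, 3, 2
d = rank(age) − rank(recovery): -3, 4, -3, 1, 1; Σd² = 36
ρ = 1 − 6Σd² / [n(n²−1)] = 1 − 6×36 / (5×24) = 1 − 216/120 ≈ -0.800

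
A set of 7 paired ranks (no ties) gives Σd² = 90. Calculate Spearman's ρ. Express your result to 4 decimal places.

-0.6071

ρ = 1 − 6Σd² / [n(n²−1)] = 1 − 6×90 / (7×48)
  = 1 − 540/336 = 1 − 1.60714 ≈ -0.6071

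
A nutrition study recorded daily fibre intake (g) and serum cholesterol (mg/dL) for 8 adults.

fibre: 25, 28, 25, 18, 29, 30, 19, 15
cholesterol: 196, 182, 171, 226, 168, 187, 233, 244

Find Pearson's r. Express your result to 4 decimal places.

-0.9153

n = 8, Σx = 189, Σy = 1607, Σx² = 4685, Σy² = 328875, Σxy = 36908
nΣxy − ΣxΣy = 295264 − 303723 = -8459
nΣx² − (Σx)² = 37480 − 35721 = 1759; nΣy² − (Σy)² = 2631000 − 2582449 = 48551
r = -8459 / √(1759 × 48551) = -8459 / 9241.2775 ≈ -0.9153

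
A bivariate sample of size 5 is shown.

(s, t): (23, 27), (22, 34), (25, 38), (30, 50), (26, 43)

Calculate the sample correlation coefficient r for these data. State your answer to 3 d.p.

0.906

n = 5, Σs = 126, Σt = 192, Σs² = 3214, Σt² = 7678, Σst = 4937
nΣst − ΣsΣt = 24685 − 24192 = 493
nΣs² − (Σs)² = 16070 − 15876 = 194; nΣt² − (Σt)² = 38390 − 36864 = 1526
r = 493 / √(194 × 1526) = 493 / 544.0993 ≈ 0.906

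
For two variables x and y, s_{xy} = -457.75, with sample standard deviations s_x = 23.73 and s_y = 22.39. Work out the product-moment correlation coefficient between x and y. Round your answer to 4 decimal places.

-0.8615

r = Cov(x,y) / (s_x · s_y) = -457.75 / (23.73 × 22.39)
  = -457.75 / 531.3147 ≈ -0.8615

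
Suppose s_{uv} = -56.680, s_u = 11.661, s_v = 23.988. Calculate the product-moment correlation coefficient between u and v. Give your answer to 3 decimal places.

r = Cov(u,v) / (s_u · s_v) = -56.680 / (11.661 × 23.988)
  = -56.680 / 279.7241 ≈ -0.203

-0.203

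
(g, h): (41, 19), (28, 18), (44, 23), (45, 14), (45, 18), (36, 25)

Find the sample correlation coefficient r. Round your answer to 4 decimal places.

n = 6, Σg = 239, Σh = 117, Σg² = 9747, Σh² = 2359, Σgh = 4635
nΣgh − ΣgΣh = 27810 − 27963 = -153
nΣg² − (Σg)² = 58482 − 57121 = 1361; nΣh² − (Σh)² = 14154 − 13689 = 465
r = -153 / √(1361 × 465) = -153 / 795.5281 ≈ -0.1923

-0.1923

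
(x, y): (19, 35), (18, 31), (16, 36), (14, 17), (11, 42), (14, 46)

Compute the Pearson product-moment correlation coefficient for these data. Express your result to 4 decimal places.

n = 6, Σx = 92, Σy = 207, Σx² = 1454, Σy² = 7651, Σxy = 3143
nΣxy − ΣxΣy = 18858 − 19044 = -186
nΣx² − (Σx)² = 8724 − 8464 = 260; nΣy² − (Σy)² = 45906 − 42849 = 3057
r = -186 / √(260 × 3057) = -186 / 891.5268 ≈ -0.2086

-0.2086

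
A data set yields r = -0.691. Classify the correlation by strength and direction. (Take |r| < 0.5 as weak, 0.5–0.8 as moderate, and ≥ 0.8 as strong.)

moderate negative

r = -0.691 < 0 so the relationship is negative.
|r| = 0.691, which falls in the moderate range.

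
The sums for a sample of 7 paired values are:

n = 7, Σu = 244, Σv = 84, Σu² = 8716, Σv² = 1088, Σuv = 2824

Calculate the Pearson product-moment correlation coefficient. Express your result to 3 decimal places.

r = (nΣuv − ΣuΣv) / √[(nΣu² − (Σu)²)(nΣv² − (Σv)²)]
Numerator: 7×2824 − 244×84 = -728
Denominator: √[(61012 − 59536)(7616 − 7056)] = √[1476 × 560] = 909.1535
r = -728 / 909.1535 ≈ -0.801

-0.801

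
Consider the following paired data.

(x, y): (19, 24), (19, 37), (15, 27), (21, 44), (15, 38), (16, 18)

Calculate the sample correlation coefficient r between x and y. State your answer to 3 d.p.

0.452

n = 6, Σx = 105, Σy = 188, Σx² = 1869, Σy² = 6378, Σxy = 3346
nΣxy − ΣxΣy = 20076 − 19740 = 336
nΣx² − (Σx)² = 11214 − 11025 = 189; nΣy² − (Σy)² = 38268 − 35344 = 2924
r = 336 / √(189 × 2924) = 336 / 743.3949 ≈ 0.452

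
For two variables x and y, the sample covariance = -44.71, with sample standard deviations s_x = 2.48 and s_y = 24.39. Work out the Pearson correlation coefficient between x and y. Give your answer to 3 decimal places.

-0.739

r = Cov(x,y) / (s_x · s_y) = -44.71 / (2.48 × 24.39)
  = -44.71 / 60.4872 ≈ -0.739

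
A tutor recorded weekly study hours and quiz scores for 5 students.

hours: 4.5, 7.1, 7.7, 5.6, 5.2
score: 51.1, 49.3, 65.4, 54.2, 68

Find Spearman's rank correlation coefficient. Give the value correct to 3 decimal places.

Rank hours: 1, 4, 5, 3, 2
Rank score: 2, 1, 4, 3, 5
d = rank(hours) − rank(score): -1, 3, 1, 0, -3; Σd² = 20
ρ = 1 − 6Σd² / [n(n²−1)] = 1 − 6×20 / (5×24) = 1 − 120/120 ≈ 0.000

0.000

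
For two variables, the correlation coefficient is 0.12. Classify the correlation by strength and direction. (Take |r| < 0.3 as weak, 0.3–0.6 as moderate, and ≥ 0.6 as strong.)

r = 0.12 > 0 so the relationship is positive.
|r| = 0.12, which falls in the weak range.

weak positive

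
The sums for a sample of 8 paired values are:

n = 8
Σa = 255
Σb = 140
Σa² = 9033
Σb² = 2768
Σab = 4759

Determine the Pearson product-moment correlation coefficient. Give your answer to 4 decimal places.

r = (nΣab − ΣaΣb) / √[(nΣa² − (Σa)²)(nΣb² − (Σb)²)]
Numerator: 8×4759 − 255×140 = 2372
Denominator: √[(72264 − 65025)(22144 − 19600)] = √[7239 × 2544] = 4291.3886
r = 2372 / 4291.3886 ≈ 0.5527

0.5527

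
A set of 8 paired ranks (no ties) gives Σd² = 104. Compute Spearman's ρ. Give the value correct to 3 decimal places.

-0.238

ρ = 1 − 6Σd² / [n(n²−1)] = 1 − 6×104 / (8×63)
  = 1 − 624/504 = 1 − 1.2381 ≈ -0.238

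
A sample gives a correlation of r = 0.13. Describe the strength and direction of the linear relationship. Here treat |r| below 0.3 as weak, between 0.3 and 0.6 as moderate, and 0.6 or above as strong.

r = 0.13 > 0 so the relationship is positive.
|r| = 0.13, which falls in the weak range.

weak positive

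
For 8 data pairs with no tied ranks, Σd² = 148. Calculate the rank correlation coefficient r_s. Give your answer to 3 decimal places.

-0.762

ρ = 1 − 6Σd² / [n(n²−1)] = 1 − 6×148 / (8×63)
  = 1 − 888/504 = 1 − 1.7619 ≈ -0.762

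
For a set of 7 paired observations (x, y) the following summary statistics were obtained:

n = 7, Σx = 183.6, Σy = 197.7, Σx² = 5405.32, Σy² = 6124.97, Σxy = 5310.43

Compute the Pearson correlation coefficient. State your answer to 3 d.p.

0.221

r = (nΣxy − ΣxΣy) / √[(nΣx² − (Σx)²)(nΣy² − (Σy)²)]
Numerator: 7×5310.43 − 183.6×197.7 = 875.29
Denominator: √[(37837.24 − 33708.96)(42874.79 − 39085.29)] = √[4128.28 × 3789.5] = 3955.2645
r = 875.29 / 3955.2645 ≈ 0.221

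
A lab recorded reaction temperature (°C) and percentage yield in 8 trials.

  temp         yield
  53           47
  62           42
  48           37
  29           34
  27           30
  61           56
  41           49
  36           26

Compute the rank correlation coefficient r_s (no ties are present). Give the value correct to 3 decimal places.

Rank temp: 6, 8, 5, 2, 1, 7, 4, 3
Rank yield: 6, 5, 4, 3, 2, 8, 7, 1
d = rank(temp) − rank(yield): 0, 3, 1, -1, -1, -1, -3, 2; Σd² = 26
ρ = 1 − 6Σd² / [n(n²−1)] = 1 − 6×26 / (8×63) = 1 − 156/504 ≈ 0.690

0.690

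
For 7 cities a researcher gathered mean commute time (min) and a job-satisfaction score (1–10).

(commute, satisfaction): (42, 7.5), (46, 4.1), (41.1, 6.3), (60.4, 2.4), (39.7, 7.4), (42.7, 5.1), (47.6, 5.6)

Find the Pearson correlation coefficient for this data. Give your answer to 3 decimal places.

-0.867

n = 7, Σx = 319.5, Σy = 38.4, Σx² = 14882.51, Σy² = 230.64, Σxy = 1685.6
nΣxy − ΣxΣy = 11799.2 − 12268.8 = -469.6
nΣx² − (Σx)² = 104177.57 − 102080.25 = 2097.32; nΣy² − (Σy)² = 1614.48 − 1474.56 = 139.92
r = -469.6 / √(2097.32 × 139.92) = -469.6 / 541.7167 ≈ -0.867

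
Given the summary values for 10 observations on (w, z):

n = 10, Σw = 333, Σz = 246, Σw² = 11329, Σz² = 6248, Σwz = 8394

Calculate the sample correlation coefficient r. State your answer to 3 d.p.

0.931

r = (nΣwz − ΣwΣz) / √[(nΣw² − (Σw)²)(nΣz² − (Σz)²)]
Numerator: 10×8394 − 333×246 = 2022
Denominator: √[(113290 − 110889)(62480 − 60516)] = √[2401 × 1964] = 2171.5349
r = 2022 / 2171.5349 ≈ 0.931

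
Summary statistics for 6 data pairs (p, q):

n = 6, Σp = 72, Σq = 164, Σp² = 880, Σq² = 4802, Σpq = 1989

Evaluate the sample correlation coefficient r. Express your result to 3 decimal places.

r = (nΣpq − ΣpΣq) / √[(nΣp² − (Σp)²)(nΣq² − (Σq)²)]
Numerator: 6×1989 − 72×164 = 126
Denominator: √[(5280 − 5184)(28812 − 26896)] = √[96 × 1916] = 428.8776
r = 126 / 428.8776 ≈ 0.294

0.294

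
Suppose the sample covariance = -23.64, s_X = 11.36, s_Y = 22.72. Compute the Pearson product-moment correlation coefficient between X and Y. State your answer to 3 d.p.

-0.092

r = Cov(X,Y) / (s_X · s_Y) = -23.64 / (11.36 × 22.72)
  = -23.64 / 258.0992 ≈ -0.092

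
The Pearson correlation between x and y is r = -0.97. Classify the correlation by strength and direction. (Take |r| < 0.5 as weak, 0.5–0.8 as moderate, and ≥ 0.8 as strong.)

r = -0.97 < 0 so the relationship is negative.
|r| = 0.97, which falls in the strong range.

strong negative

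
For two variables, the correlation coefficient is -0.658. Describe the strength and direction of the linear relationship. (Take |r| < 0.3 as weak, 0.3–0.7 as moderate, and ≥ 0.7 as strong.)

r = -0.658 < 0 so the relationship is negative.
|r| = 0.658, which falls in the moderate range.

moderate negative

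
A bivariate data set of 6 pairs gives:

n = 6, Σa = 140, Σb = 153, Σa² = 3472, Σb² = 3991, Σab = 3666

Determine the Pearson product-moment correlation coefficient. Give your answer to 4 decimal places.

r = (nΣab − ΣaΣb) / √[(nΣa² − (Σa)²)(nΣb² − (Σb)²)]
Numerator: 6×3666 − 140×153 = 576
Denominator: √[(20832 − 19600)(23946 − 23409)] = √[1232 × 537] = 813.3781
r = 576 / 813.3781 ≈ 0.7082

0.7082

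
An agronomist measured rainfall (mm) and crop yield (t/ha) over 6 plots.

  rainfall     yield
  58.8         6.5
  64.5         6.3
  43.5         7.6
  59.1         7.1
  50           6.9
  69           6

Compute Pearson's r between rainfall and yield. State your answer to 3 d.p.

n = 6, Σx = 344.9, Σy = 40.4, Σx² = 20263.75, Σy² = 273.72, Σxy = 2297.76
nΣxy − ΣxΣy = 13786.56 − 13933.96 = -147.4
nΣx² − (Σx)² = 121582.5 − 118956.01 = 2626.49; nΣy² − (Σy)² = 1642.32 − 1632.16 = 10.16
r = -147.4 / √(2626.49 × 10.16) = -147.4 / 163.3559 ≈ -0.902

-0.902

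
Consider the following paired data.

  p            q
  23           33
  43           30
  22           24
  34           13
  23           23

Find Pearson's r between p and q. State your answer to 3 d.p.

-0.067

n = 5, Σp = 145, Σq = 123, Σp² = 4547, Σq² = 3263, Σpq = 3548
nΣpq − ΣpΣq = 17740 − 17835 = -95
nΣp² − (Σp)² = 22735 − 21025 = 1710; nΣq² − (Σq)² = 16315 − 15129 = 1186
r = -95 / √(1710 × 1186) = -95 / 1424.0997 ≈ -0.067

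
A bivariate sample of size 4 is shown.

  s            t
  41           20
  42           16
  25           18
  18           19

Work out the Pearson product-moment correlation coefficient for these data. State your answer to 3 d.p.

-0.254

n = 4, Σs = 126, Σt = 73, Σs² = 4394, Σt² = 1341, Σst = 2284
nΣst − ΣsΣt = 9136 − 9198 = -62
nΣs² − (Σs)² = 17576 − 15876 = 1700; nΣt² − (Σt)² = 5364 − 5329 = 35
r = -62 / √(1700 × 35) = -62 / 243.9262 ≈ -0.254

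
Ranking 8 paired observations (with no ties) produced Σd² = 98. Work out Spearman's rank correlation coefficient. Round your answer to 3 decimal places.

-0.167

ρ = 1 − 6Σd² / [n(n²−1)] = 1 − 6×98 / (8×63)
  = 1 − 588/504 = 1 − 1.1667 ≈ -0.167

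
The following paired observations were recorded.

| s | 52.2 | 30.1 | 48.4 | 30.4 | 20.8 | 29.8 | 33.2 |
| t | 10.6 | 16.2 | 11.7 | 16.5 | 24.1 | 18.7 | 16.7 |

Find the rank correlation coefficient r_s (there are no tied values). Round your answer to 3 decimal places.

Rank s: 7, 3, 6, 4, 1, 2, 5
Rank t: 1, 3, 2, 4, 7, 6, 5
d = rank(s) − rank(t): 6, 0, 4, 0, -6, -4, 0; Σd² = 104
ρ = 1 − 6Σd² / [n(n²−1)] = 1 − 6×104 / (7×48) = 1 − 624/336 ≈ -0.857

-0.857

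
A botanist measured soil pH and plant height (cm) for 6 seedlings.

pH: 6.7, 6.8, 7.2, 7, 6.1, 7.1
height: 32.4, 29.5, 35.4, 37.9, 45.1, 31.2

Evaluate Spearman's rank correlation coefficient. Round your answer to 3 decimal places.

Rank pH: 2, 3, 6, 4, 1, 5
Rank height: 3, 1, 4, 5, 6, 2
d = rank(pH) − rank(height): -1, 2, 2, -1, -5, 3; Σd² = 44
ρ = 1 − 6Σd² / [n(n²−1)] = 1 − 6×44 / (6×35) = 1 − 264/210 ≈ -0.257

-0.257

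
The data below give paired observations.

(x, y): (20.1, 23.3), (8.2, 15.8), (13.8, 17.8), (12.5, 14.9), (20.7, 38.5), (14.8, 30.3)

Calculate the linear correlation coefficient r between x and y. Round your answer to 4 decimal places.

0.7390

n = 6, Σx = 90.1, Σy = 140.6, Σx² = 1465.47, Σy² = 3731.72, Σxy = 2275.17
nΣxy − ΣxΣy = 13651.02 − 12668.06 = 982.96
nΣx² − (Σx)² = 8792.82 − 8118.01 = 674.81; nΣy² − (Σy)² = 22390.32 − 19768.36 = 2621.96
r = 982.96 / √(674.81 × 2621.96) = 982.96 / 1330.1597 ≈ 0.7390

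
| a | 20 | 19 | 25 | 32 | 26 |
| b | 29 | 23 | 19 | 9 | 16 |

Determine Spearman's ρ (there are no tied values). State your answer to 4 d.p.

-0.9000

Rank a: 2, 1, 3, 5, 4
Rank b: 5, 4, 3, 1, 2
d = rank(a) − rank(b): -3, -3, 0, 4, 2; Σd² = 38
ρ = 1 − 6Σd² / [n(n²−1)] = 1 − 6×38 / (5×24) = 1 − 228/120 ≈ -0.9000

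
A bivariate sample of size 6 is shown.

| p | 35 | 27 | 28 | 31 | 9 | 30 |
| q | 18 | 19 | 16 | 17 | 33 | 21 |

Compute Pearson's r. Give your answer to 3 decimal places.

-0.916

n = 6, Σp = 160, Σq = 124, Σp² = 4680, Σq² = 2760, Σpq = 3045
nΣpq − ΣpΣq = 18270 − 19840 = -1570
nΣp² − (Σp)² = 28080 − 25600 = 2480; nΣq² − (Σq)² = 16560 − 15376 = 1184
r = -1570 / √(2480 × 1184) = -1570 / 1713.5694 ≈ -0.916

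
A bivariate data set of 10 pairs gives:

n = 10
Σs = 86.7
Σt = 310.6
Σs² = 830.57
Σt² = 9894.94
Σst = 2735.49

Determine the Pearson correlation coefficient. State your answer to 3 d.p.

0.305

r = (nΣst − ΣsΣt) / √[(nΣs² − (Σs)²)(nΣt² − (Σt)²)]
Numerator: 10×2735.49 − 86.7×310.6 = 425.88
Denominator: √[(8305.7 − 7516.89)(98949.4 − 96472.36)] = √[788.81 × 2477.04] = 1397.8247
r = 425.88 / 1397.8247 ≈ 0.305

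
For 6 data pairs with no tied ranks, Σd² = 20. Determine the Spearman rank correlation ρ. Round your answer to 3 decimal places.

ρ = 1 − 6Σd² / [n(n²−1)] = 1 − 6×20 / (6×35)
  = 1 − 120/210 = 1 − 0.5714 ≈ 0.429

0.429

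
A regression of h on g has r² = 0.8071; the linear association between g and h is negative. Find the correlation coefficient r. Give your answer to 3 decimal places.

-0.898

|r| = √0.8071 = 0.898
The association is negative, so r = −0.898.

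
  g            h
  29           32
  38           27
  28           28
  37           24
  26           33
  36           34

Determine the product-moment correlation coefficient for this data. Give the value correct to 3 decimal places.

n = 6, Σg = 194, Σh = 178, Σg² = 6410, Σh² = 5358, Σgh = 5708
nΣgh − ΣgΣh = 34248 − 34532 = -284
nΣg² − (Σg)² = 38460 − 37636 = 824; nΣh² − (Σh)² = 32148 − 31684 = 464
r = -284 / √(824 × 464) = -284 / 618.3332 ≈ -0.459

-0.459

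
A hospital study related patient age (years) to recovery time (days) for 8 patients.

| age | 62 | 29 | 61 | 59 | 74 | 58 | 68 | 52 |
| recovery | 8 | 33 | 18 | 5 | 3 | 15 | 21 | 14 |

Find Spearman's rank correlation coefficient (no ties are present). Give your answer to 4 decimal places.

Rank age: 6, 1, 5, 4, 8, 3, 7, 2
Rank recovery: 3, 8, 6, 2, 1, 5, 7, 4
d = rank(age) − rank(recovery): 3, -7, -1, 2, 7, -2, 0, -2; Σd² = 120
ρ = 1 − 6Σd² / [n(n²−1)] = 1 − 6×120 / (8×63) = 1 − 720/504 ≈ -0.4286

-0.4286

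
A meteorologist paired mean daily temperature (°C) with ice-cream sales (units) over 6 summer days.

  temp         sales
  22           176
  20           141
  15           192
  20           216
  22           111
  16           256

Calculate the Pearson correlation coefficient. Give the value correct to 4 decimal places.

n = 6, Σx = 115, Σy = 1092, Σx² = 2249, Σy² = 212234, Σxy = 20430
nΣxy − ΣxΣy = 122580 − 125580 = -3000
nΣx² − (Σx)² = 13494 − 13225 = 269; nΣy² − (Σy)² = 1273404 − 1192464 = 80940
r = -3000 / √(269 × 80940) = -3000 / 4666.1397 ≈ -0.6429

-0.6429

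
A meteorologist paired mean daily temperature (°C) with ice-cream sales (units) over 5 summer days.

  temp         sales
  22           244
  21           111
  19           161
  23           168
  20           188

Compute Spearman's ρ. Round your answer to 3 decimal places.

0.300

Rank temp: 4, 3, 1, 5, 2
Rank sales: 5, 1, 2, 3, 4
d = rank(temp) − rank(sales): -1, 2, -1, 2, -2; Σd² = 14
ρ = 1 − 6Σd² / [n(n²−1)] = 1 − 6×14 / (5×24) = 1 − 84/120 ≈ 0.300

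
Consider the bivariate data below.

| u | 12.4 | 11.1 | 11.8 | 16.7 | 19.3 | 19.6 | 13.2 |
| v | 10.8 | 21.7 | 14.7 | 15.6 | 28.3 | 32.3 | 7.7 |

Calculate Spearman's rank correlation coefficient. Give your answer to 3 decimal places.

0.500

Rank u: 3, 1, 2, 5, 6, 7, 4
Rank v: 2, 5, 3, 4, 6, 7, 1
d = rank(u) − rank(v): 1, -4, -1, 1, 0, 0, 3; Σd² = 28
ρ = 1 − 6Σd² / [n(n²−1)] = 1 − 6×28 / (7×48) = 1 − 168/336 ≈ 0.500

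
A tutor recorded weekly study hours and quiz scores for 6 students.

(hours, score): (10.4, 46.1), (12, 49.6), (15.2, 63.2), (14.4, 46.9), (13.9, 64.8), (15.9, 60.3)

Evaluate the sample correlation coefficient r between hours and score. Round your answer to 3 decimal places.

0.666

n = 6, Σx = 81.8, Σy = 330.9, Σx² = 1136.58, Σy² = 18614.35, Σxy = 4570.13
nΣxy − ΣxΣy = 27420.78 − 27067.62 = 353.16
nΣx² − (Σx)² = 6819.48 − 6691.24 = 128.24; nΣy² − (Σy)² = 111686.1 − 109494.81 = 2191.29
r = 353.16 / √(128.24 × 2191.29) = 353.16 / 530.1047 ≈ 0.666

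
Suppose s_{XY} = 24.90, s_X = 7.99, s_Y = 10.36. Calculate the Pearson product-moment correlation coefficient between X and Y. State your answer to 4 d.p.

r = Cov(X,Y) / (s_X · s_Y) = 24.90 / (7.99 × 10.36)
  = 24.90 / 82.7764 ≈ 0.3008

0.3008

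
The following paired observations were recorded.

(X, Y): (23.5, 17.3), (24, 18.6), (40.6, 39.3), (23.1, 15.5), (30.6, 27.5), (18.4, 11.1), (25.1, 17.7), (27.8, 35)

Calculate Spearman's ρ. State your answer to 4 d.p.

0.9524

Rank X: 3, 4, 8, 2, 7, 1, 5, 6
Rank Y: 3, 5, 8, 2, 6, 1, 4, 7
d = rank(X) − rank(Y): 0, -1, 0, 0, 1, 0, 1, -1; Σd² = 4
ρ = 1 − 6Σd² / [n(n²−1)] = 1 − 6×4 / (8×63) = 1 − 24/504 ≈ 0.9524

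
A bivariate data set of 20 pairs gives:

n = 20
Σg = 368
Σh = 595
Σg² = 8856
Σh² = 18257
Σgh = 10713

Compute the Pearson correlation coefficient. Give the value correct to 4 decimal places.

r = (nΣgh − ΣgΣh) / √[(nΣg² − (Σg)²)(nΣh² − (Σh)²)]
Numerator: 20×10713 − 368×595 = -4700
Denominator: √[(177120 − 135424)(365140 − 354025)] = √[41696 × 11115] = 21527.9130
r = -4700 / 21527.9130 ≈ -0.2183

-0.2183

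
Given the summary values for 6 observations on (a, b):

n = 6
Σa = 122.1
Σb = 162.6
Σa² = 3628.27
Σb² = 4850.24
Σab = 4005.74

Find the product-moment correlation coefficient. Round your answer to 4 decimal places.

r = (nΣab − ΣaΣb) / √[(nΣa² − (Σa)²)(nΣb² − (Σb)²)]
Numerator: 6×4005.74 − 122.1×162.6 = 4180.98
Denominator: √[(21769.62 − 14908.41)(29101.44 − 26438.76)] = √[6861.21 × 2662.68] = 4274.2492
r = 4180.98 / 4274.2492 ≈ 0.9782

0.9782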